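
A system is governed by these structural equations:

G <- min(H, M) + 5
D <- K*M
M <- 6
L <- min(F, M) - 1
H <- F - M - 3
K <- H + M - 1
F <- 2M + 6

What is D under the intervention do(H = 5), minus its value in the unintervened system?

-24

The intervention breaks the incoming arrows to H: H <- F - M - 3 no longer applies, and H = 5.
K = H + M - 1  [with H=5, M=6]  = 10
D = K*M  [with K=10, M=6]  = 60
Without intervention: F = 2M + 6  [with M=6]  = 18; H = F - M - 3  [with F=18, M=6]  = 9; K = H + M - 1  [with H=9, M=6]  = 14; D = K*M  [with K=14, M=6]  = 84.
Change = 60 − 84 = -24.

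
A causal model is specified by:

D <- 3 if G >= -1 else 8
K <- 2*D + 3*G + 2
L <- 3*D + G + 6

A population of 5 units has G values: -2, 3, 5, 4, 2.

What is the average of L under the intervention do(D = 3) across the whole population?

17.4

Under do(D=3), D's equation is replaced by D=3 for every unit. Per-unit L: 13, 18, 20, 19, 17. Mean = 17.4.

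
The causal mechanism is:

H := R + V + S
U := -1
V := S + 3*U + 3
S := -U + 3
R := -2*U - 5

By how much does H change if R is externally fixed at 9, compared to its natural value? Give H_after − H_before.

do(R=9) replaces the equation R := -2*U - 5 with the constant R = 9.
S = -U + 3  [with U=-1]  = 4
V = S + 3*U + 3  [with S=4, U=-1]  = 4
H = R + V + S  [with R=9, V=4, S=4]  = 17
Without intervention: S = -U + 3  [with U=-1]  = 4; R = -2*U - 5  [with U=-1]  = -3; V = S + 3*U + 3  [with S=4, U=-1]  = 4; H = R + V + S  [with R=-3, V=4, S=4]  = 5.
Change = 17 − 5 = 12.

12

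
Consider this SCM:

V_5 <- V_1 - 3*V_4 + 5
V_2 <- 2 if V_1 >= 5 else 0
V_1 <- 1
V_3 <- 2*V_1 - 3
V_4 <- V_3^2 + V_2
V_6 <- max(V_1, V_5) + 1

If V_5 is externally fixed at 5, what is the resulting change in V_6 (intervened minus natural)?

The intervention breaks the incoming arrows to V_5: V_5 <- V_1 - 3*V_4 + 5 no longer applies, and V_5 = 5.
V_6 = max(V_1, V_5) + 1  [with V_1=1, V_5=5]  = 6
Without intervention: V_2 = 2 if V_1 >= 5 else 0  [with V_1=1]  = 0; V_3 = 2*V_1 - 3  [with V_1=1]  = -1; V_4 = V_3^2 + V_2  [with V_3=-1, V_2=0]  = 1; V_5 = V_1 - 3*V_4 + 5  [with V_1=1, V_4=1]  = 3; V_6 = max(V_1, V_5) + 1  [with V_1=1, V_5=3]  = 4.
Change = 6 − 4 = 2.

2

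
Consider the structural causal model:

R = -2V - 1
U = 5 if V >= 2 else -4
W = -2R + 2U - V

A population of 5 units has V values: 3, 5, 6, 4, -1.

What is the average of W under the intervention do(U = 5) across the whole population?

The intervention sets U=5 in all 5 units regardless of V. Recomputing W per unit gives 21, 27, 30, 24, 9; average 22.2.

22.2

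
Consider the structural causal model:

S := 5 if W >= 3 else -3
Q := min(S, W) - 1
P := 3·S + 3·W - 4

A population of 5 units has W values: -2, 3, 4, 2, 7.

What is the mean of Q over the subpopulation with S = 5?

E[Q|S=5] averages over only the 3 units with S=5 (W = 3, 4, 7): Q = 2, 3, 4, mean 3.

3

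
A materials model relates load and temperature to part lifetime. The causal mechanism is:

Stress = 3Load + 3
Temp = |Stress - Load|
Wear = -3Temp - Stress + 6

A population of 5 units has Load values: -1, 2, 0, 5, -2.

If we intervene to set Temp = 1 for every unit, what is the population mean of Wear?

do(Temp=1) breaks Temp's dependence on Load. With Temp=1 fixed, Wear across the units is 3, -6, 0, -15, 6, mean -2.4.

-2.4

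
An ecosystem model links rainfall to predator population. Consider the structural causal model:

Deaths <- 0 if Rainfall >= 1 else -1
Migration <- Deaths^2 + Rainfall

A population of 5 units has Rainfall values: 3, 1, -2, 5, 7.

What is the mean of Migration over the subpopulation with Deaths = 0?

Observing Deaths=0 restricts to units where Deaths's equation naturally yields 0: Rainfall ∈ {3, 1, 5, 7}. In that subpopulation Migration = 3, 1, 5, 7, mean 4.

4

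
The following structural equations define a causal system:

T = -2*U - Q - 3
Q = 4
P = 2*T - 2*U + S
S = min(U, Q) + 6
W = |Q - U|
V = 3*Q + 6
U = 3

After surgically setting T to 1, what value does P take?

do(T=1) replaces the equation T = -2*U - Q - 3 with the constant T = 1.
S = min(U, Q) + 6  [with U=3, Q=4]  = 9
P = 2*T - 2*U + S  [with T=1, U=3, S=9]  = 5

5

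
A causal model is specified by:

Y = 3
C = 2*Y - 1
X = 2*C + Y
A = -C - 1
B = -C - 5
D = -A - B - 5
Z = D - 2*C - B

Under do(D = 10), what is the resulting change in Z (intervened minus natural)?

-1

Intervening sets D = 10 and removes its equation (D = -A - B - 5).
C = 2*Y - 1  [with Y=3]  = 5
B = -C - 5  [with C=5]  = -10
Z = D - 2*C - B  [with D=10, C=5, B=-10]  = 10
Without intervention: C = 2*Y - 1  [with Y=3]  = 5; A = -C - 1  [with C=5]  = -6; B = -C - 5  [with C=5]  = -10; D = -A - B - 5  [with A=-6, B=-10]  = 11; Z = D - 2*C - B  [with D=11, C=5, B=-10]  = 11.
Change = 10 − 11 = -1.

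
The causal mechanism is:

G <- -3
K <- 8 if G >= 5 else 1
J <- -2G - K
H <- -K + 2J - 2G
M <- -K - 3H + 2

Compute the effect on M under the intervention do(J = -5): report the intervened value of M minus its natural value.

60

do(J=-5) replaces the equation J <- -2G - K with the constant J = -5.
K = 8 if G >= 5 else 1  [with G=-3]  = 1
H = -K + 2J - 2G  [with K=1, J=-5, G=-3]  = -5
M = -K - 3H + 2  [with K=1, H=-5]  = 16
Without intervention: K = 8 if G >= 5 else 1  [with G=-3]  = 1; J = -2G - K  [with G=-3, K=1]  = 5; H = -K + 2J - 2G  [with K=1, J=5, G=-3]  = 15; M = -K - 3H + 2  [with K=1, H=15]  = -44.
Change = 16 − (-44) = 60.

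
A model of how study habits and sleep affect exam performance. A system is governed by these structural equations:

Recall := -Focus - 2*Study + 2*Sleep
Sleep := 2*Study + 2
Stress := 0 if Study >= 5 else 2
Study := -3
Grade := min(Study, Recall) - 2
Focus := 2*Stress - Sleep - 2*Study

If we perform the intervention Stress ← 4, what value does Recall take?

-20

do(Stress=4) replaces the equation Stress := 0 if Study >= 5 else 2 with the constant Stress = 4.
Sleep = 2*Study + 2  [with Study=-3]  = -4
Focus = 2*Stress - Sleep - 2*Study  [with Stress=4, Sleep=-4, Study=-3]  = 18
Recall = -Focus - 2*Study + 2*Sleep  [with Focus=18, Study=-3, Sleep=-4]  = -20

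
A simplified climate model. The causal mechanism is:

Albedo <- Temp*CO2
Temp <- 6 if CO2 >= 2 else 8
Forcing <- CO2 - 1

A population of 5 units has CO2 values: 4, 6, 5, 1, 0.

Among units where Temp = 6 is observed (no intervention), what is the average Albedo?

Conditioning on Temp=6 selects the 3 unit(s) with CO2 ∈ {4, 6, 5}. Their Albedo values: 24, 36, 30. Mean = 30.

30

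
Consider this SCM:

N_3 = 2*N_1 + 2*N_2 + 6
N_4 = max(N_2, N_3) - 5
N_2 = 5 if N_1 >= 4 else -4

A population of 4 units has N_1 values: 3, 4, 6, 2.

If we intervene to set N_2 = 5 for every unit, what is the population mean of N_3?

23.5

Under do(N_2=5), N_2's equation is replaced by N_2=5 for every unit. Per-unit N_3: 22, 24, 28, 20. Mean = 23.5.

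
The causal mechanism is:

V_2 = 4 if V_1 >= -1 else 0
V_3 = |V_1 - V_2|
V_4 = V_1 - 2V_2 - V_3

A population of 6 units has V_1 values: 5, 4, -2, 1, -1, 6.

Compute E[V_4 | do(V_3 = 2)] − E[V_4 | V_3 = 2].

Under do(V_3=2), V_3's equation is replaced by V_3=2 for every unit. Per-unit V_4: -5, -6, -4, -9, -11, -4. Mean = -6.5.
E[V_4|V_3=2] averages over only the 2 units with V_3=2 (V_1 = -2, 6): V_4 = -4, -4, mean -4.
Difference = -6.5 − (-4) = -2.5.

-2.5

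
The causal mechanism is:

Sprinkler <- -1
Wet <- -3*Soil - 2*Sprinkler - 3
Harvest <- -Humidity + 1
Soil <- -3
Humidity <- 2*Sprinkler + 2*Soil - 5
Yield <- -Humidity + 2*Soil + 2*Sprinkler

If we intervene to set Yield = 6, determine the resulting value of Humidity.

-13

The intervention breaks the incoming arrows to Yield: Yield <- -Humidity + 2*Soil + 2*Sprinkler no longer applies, and Yield = 6.
Since Humidity is not a descendant of the intervened variable, it is unaffected.
Humidity = 2*Sprinkler + 2*Soil - 5  [with Sprinkler=-1, Soil=-3]  = -13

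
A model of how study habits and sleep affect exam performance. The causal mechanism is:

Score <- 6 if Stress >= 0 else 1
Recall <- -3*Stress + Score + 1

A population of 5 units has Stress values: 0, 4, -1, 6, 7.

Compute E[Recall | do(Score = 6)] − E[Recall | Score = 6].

3.15

The intervention sets Score=6 in all 5 units regardless of Stress. Recomputing Recall per unit gives 7, -5, 10, -11, -14; average -2.6.
E[Recall|Score=6] averages over only the 4 units with Score=6 (Stress = 0, 4, 6, 7): Recall = 7, -5, -11, -14, mean -5.75.
Difference = -2.6 − (-5.75) = 3.15.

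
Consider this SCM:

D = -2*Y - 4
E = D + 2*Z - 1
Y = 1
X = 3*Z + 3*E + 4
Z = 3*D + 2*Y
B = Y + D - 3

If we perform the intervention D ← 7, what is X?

do(D=7) replaces the equation D = -2*Y - 4 with the constant D = 7.
Z = 3*D + 2*Y  [with D=7, Y=1]  = 23
E = D + 2*Z - 1  [with D=7, Z=23]  = 52
X = 3*Z + 3*E + 4  [with Z=23, E=52]  = 229

229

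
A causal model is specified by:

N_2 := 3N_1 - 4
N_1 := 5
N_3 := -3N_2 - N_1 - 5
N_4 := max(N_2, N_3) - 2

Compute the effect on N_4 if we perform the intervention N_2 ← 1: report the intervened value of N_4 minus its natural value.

Under do(N_2=1), the mechanism N_2 := 3N_1 - 4 is discarded; N_2 is fixed at 1.
N_3 = -3N_2 - N_1 - 5  [with N_2=1, N_1=5]  = -13
N_4 = max(N_2, N_3) - 2  [with N_2=1, N_3=-13]  = -1
Without intervention: N_2 = 3N_1 - 4  [with N_1=5]  = 11; N_3 = -3N_2 - N_1 - 5  [with N_2=11, N_1=5]  = -43; N_4 = max(N_2, N_3) - 2  [with N_2=11, N_3=-43]  = 9.
Change = -1 − 9 = -10.

-10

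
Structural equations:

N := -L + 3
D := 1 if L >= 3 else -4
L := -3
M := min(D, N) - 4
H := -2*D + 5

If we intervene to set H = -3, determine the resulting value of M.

Intervening sets H = -3 and removes its equation (H := -2*D + 5).
No directed path runs from H to M, so M keeps its natural value.
N = -L + 3  [with L=-3]  = 6
D = 1 if L >= 3 else -4  [with L=-3]  = -4
M = min(D, N) - 4  [with D=-4, N=6]  = -8

-8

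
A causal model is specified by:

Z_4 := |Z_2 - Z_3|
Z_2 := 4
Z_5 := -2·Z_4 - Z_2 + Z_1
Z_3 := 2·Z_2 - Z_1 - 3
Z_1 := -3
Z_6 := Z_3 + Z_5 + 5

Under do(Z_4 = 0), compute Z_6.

6

Under do(Z_4=0), the mechanism Z_4 := |Z_2 - Z_3| is discarded; Z_4 is fixed at 0.
Z_3 = 2·Z_2 - Z_1 - 3  [with Z_2=4, Z_1=-3]  = 8
Z_5 = -2·Z_4 - Z_2 + Z_1  [with Z_4=0, Z_2=4, Z_1=-3]  = -7
Z_6 = Z_3 + Z_5 + 5  [with Z_3=8, Z_5=-7]  = 6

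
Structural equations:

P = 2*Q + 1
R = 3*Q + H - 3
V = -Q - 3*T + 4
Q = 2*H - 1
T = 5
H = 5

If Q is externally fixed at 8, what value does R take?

do(Q=8) replaces the equation Q = 2*H - 1 with the constant Q = 8.
R = 3*Q + H - 3  [with Q=8, H=5]  = 26

26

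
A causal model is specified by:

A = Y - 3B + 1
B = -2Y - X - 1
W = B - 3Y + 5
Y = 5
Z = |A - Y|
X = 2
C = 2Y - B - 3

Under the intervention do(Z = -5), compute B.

Intervening sets Z = -5 and removes its equation (Z = |A - Y|).
B is not downstream of the intervention, so its value is determined by the original equations.
B = -2Y - X - 1  [with Y=5, X=2]  = -13

-13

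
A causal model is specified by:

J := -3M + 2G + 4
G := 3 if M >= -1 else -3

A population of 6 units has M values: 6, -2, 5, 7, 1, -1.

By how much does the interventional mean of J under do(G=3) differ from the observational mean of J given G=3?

The intervention sets G=3 in all 6 units regardless of M. Recomputing J per unit gives -8, 16, -5, -11, 7, 13; average 2.
Conditioning on G=3 selects the 5 unit(s) with M ∈ {6, 5, 7, 1, -1}. Their J values: -8, -5, -11, 7, 13. Mean = -0.8.
Difference = 2 − (-0.8) = 2.8.

2.8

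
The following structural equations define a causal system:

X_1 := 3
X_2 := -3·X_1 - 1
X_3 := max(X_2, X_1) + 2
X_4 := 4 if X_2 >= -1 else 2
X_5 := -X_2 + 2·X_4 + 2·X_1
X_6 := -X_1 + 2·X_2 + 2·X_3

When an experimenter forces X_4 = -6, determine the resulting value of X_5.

Intervening sets X_4 = -6 and removes its equation (X_4 := 4 if X_2 >= -1 else 2).
X_2 = -3·X_1 - 1  [with X_1=3]  = -10
X_5 = -X_2 + 2·X_4 + 2·X_1  [with X_2=-10, X_4=-6, X_1=3]  = 4

4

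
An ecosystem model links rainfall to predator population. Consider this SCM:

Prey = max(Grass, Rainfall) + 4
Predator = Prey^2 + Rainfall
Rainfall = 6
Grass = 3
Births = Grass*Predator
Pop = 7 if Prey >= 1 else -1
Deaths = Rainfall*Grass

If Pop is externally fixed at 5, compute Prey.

10

Intervening sets Pop = 5 and removes its equation (Pop = 7 if Prey >= 1 else -1).
Prey is not downstream of the intervention, so its value is determined by the original equations.
Prey = max(Grass, Rainfall) + 4  [with Grass=3, Rainfall=6]  = 10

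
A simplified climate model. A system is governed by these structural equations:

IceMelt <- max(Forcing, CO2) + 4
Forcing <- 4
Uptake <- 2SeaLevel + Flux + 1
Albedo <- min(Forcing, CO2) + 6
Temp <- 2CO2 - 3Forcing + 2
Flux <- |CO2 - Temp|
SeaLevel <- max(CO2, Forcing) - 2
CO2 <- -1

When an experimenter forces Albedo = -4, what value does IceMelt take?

8

The intervention breaks the incoming arrows to Albedo: Albedo <- min(Forcing, CO2) + 6 no longer applies, and Albedo = -4.
Since IceMelt is not a descendant of the intervened variable, it is unaffected.
IceMelt = max(Forcing, CO2) + 4  [with Forcing=4, CO2=-1]  = 8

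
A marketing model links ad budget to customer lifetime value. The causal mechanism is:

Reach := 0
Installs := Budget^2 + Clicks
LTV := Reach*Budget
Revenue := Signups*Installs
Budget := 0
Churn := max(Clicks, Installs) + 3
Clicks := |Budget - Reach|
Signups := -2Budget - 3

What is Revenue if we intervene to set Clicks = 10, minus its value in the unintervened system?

-30

The intervention breaks the incoming arrows to Clicks: Clicks := |Budget - Reach| no longer applies, and Clicks = 10.
Installs = Budget^2 + Clicks  [with Budget=0, Clicks=10]  = 10
Signups = -2Budget - 3  [with Budget=0]  = -3
Revenue = Signups*Installs  [with Signups=-3, Installs=10]  = -30
Without intervention: Clicks = |Budget - Reach|  [with Budget=0, Reach=0]  = 0; Installs = Budget^2 + Clicks  [with Budget=0, Clicks=0]  = 0; Signups = -2Budget - 3  [with Budget=0]  = -3; Revenue = Signups*Installs  [with Signups=-3, Installs=0]  = 0.
Change = -30 − 0 = -30.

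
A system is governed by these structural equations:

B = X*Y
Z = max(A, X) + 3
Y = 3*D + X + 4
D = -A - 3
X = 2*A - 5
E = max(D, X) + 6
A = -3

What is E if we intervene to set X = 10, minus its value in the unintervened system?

do(X=10) replaces the equation X = 2*A - 5 with the constant X = 10.
D = -A - 3  [with A=-3]  = 0
E = max(D, X) + 6  [with D=0, X=10]  = 16
Without intervention: X = 2*A - 5  [with A=-3]  = -11; D = -A - 3  [with A=-3]  = 0; E = max(D, X) + 6  [with D=0, X=-11]  = 6.
Change = 16 − 6 = 10.

10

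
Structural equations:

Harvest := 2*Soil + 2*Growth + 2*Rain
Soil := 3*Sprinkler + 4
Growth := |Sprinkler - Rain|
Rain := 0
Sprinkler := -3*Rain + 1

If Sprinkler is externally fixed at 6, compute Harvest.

do(Sprinkler=6) replaces the equation Sprinkler := -3*Rain + 1 with the constant Sprinkler = 6.
Soil = 3*Sprinkler + 4  [with Sprinkler=6]  = 22
Growth = |Sprinkler - Rain|  [with Sprinkler=6, Rain=0]  = 6
Harvest = 2*Soil + 2*Growth + 2*Rain  [with Soil=22, Growth=6, Rain=0]  = 56

56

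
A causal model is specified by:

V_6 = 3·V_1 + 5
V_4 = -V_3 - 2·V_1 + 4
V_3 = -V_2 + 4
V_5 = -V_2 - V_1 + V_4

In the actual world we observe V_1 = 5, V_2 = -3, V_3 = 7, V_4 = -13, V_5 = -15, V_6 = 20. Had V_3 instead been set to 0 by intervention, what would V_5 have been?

do(V_3=0) replaces the equation V_3 = -V_2 + 4 with the constant V_3 = 0.
V_4 = -V_3 - 2·V_1 + 4  [with V_3=0, V_1=5]  = -6
V_5 = -V_2 - V_1 + V_4  [with V_2=-3, V_1=5, V_4=-6]  = -8

-8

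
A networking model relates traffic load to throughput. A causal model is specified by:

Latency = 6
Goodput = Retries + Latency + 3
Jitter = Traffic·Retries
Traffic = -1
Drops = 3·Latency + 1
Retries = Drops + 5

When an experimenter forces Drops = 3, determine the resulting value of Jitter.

-8

do(Drops=3) replaces the equation Drops = 3·Latency + 1 with the constant Drops = 3.
Retries = Drops + 5  [with Drops=3]  = 8
Jitter = Traffic·Retries  [with Traffic=-1, Retries=8]  = -8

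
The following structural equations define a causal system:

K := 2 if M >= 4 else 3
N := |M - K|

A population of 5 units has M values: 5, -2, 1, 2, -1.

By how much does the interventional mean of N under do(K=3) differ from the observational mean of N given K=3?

-0.2

do(K=3) breaks K's dependence on M. With K=3 fixed, N across the units is 2, 5, 2, 1, 4, mean 2.8.
Conditioning on K=3 selects the 4 unit(s) with M ∈ {-2, 1, 2, -1}. Their N values: 5, 2, 1, 4. Mean = 3.
Difference = 2.8 − 3 = -0.2.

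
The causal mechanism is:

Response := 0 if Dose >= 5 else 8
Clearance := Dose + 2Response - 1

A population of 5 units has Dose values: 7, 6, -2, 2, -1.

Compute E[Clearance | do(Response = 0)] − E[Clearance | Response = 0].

-4.1

Under do(Response=0), Response's equation is replaced by Response=0 for every unit. Per-unit Clearance: 6, 5, -3, 1, -2. Mean = 1.4.
E[Clearance|Response=0] averages over only the 2 units with Response=0 (Dose = 7, 6): Clearance = 6, 5, mean 5.5.
Difference = 1.4 − 5.5 = -4.1.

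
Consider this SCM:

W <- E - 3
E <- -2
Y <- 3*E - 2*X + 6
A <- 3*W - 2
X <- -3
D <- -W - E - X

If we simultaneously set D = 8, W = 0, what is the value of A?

The joint intervention fixes D = 8, W = 0, removing each variable's own equation.
A = 3*W - 2  [with W=0]  = -2

-2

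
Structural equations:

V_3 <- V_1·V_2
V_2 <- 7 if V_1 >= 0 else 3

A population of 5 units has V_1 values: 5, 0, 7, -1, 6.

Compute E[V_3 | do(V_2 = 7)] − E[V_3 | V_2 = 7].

-7.7

do(V_2=7) breaks V_2's dependence on V_1. With V_2=7 fixed, V_3 across the units is 35, 0, 49, -7, 42, mean 23.8.
Conditioning on V_2=7 selects the 4 unit(s) with V_1 ∈ {5, 0, 7, 6}. Their V_3 values: 35, 0, 49, 42. Mean = 31.5.
Difference = 23.8 − 31.5 = -7.7.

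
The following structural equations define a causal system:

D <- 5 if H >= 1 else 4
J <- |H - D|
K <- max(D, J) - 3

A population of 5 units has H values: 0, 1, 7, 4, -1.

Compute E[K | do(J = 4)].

do(J=4) breaks J's dependence on H. With J=4 fixed, K across the units is 1, 2, 2, 2, 1, mean 1.6.

1.6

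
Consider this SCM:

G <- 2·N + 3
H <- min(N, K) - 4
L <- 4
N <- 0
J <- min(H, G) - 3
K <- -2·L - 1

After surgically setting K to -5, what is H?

Intervening sets K = -5 and removes its equation (K <- -2·L - 1).
H = min(N, K) - 4  [with N=0, K=-5]  = -9

-9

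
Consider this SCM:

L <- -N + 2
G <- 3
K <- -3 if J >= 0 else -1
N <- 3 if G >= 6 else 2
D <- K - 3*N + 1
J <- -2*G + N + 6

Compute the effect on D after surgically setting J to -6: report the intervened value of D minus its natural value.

The intervention breaks the incoming arrows to J: J <- -2*G + N + 6 no longer applies, and J = -6.
N = 3 if G >= 6 else 2  [with G=3]  = 2
K = -3 if J >= 0 else -1  [with J=-6]  = -1
D = K - 3*N + 1  [with K=-1, N=2]  = -6
Without intervention: N = 3 if G >= 6 else 2  [with G=3]  = 2; J = -2*G + N + 6  [with G=3, N=2]  = 2; K = -3 if J >= 0 else -1  [with J=2]  = -3; D = K - 3*N + 1  [with K=-3, N=2]  = -8.
Change = -6 − (-8) = 2.

2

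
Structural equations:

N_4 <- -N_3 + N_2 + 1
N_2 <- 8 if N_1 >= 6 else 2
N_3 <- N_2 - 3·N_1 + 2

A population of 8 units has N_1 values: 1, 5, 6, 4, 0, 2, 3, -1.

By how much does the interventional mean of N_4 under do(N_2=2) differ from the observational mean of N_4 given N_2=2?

Under do(N_2=2), N_2's equation is replaced by N_2=2 for every unit. Per-unit N_4: 2, 14, 17, 11, -1, 5, 8, -4. Mean = 6.5.
E[N_4|N_2=2] averages over only the 7 units with N_2=2 (N_1 = 1, 5, 4, 0, 2, 3, -1): N_4 = 2, 14, 11, -1, 5, 8, -4, mean 5.
Difference = 6.5 − 5 = 1.5.

1.5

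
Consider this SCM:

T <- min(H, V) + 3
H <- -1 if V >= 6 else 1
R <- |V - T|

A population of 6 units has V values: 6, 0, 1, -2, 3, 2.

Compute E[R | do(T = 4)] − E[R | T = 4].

1

The intervention sets T=4 in all 6 units regardless of V. Recomputing R per unit gives 2, 4, 3, 6, 1, 2; average 3.
Observing T=4 restricts to units where T's equation naturally yields 4: V ∈ {1, 3, 2}. In that subpopulation R = 3, 1, 2, mean 2.
Difference = 3 − 2 = 1.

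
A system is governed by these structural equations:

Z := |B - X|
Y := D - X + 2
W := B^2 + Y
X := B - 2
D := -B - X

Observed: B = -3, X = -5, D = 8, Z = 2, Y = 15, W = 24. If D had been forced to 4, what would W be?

The intervention breaks the incoming arrows to D: D := -B - X no longer applies, and D = 4.
X = B - 2  [with B=-3]  = -5
Y = D - X + 2  [with D=4, X=-5]  = 11
W = B^2 + Y  [with B=-3, Y=11]  = 20

20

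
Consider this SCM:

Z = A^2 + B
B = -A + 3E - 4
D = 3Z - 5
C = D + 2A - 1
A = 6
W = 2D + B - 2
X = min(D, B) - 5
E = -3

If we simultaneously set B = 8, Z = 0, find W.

-4

The joint intervention fixes B = 8, Z = 0, removing each variable's own equation.
D = 3Z - 5  [with Z=0]  = -5
W = 2D + B - 2  [with D=-5, B=8]  = -4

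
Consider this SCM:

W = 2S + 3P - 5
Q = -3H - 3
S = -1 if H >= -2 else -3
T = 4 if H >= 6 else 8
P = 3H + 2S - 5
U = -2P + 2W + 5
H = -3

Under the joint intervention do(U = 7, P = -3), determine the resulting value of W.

Setting U = 7, P = -3 by intervention discards those variables' equations.
S = -1 if H >= -2 else -3  [with H=-3]  = -3
W = 2S + 3P - 5  [with S=-3, P=-3]  = -20

-20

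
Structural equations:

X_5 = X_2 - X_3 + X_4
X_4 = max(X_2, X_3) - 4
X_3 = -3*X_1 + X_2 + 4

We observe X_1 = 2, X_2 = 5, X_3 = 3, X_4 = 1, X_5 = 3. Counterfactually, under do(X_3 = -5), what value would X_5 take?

do(X_3=-5) replaces the equation X_3 = -3*X_1 + X_2 + 4 with the constant X_3 = -5.
X_4 = max(X_2, X_3) - 4  [with X_2=5, X_3=-5]  = 1
X_5 = X_2 - X_3 + X_4  [with X_2=5, X_3=-5, X_4=1]  = 11

11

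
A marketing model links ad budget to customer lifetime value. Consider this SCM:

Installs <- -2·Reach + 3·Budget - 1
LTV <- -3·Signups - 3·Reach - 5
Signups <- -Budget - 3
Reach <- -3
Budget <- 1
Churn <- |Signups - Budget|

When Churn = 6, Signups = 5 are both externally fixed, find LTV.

Setting Churn = 6, Signups = 5 by intervention discards those variables' equations.
LTV = -3·Signups - 3·Reach - 5  [with Signups=5, Reach=-3]  = -11

-11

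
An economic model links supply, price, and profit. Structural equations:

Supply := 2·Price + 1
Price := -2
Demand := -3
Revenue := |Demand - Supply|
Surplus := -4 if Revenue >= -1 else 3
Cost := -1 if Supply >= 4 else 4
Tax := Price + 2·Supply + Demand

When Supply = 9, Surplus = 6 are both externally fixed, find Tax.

Under do(Supply = 9, Surplus = 6), each intervened variable's structural equation is replaced by its fixed value.
Tax = Price + 2·Supply + Demand  [with Price=-2, Supply=9, Demand=-3]  = 13

13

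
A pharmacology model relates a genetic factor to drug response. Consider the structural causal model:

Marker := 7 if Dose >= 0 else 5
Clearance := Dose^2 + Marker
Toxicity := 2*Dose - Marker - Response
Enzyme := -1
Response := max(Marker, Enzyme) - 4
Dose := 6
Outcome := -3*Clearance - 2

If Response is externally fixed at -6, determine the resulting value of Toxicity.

Intervening sets Response = -6 and removes its equation (Response := max(Marker, Enzyme) - 4).
Marker = 7 if Dose >= 0 else 5  [with Dose=6]  = 7
Toxicity = 2*Dose - Marker - Response  [with Dose=6, Marker=7, Response=-6]  = 11

11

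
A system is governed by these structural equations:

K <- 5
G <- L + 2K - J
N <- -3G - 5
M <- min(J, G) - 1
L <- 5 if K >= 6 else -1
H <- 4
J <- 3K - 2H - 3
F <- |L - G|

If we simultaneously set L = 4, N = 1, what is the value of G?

10

The joint intervention fixes L = 4, N = 1, removing each variable's own equation.
J = 3K - 2H - 3  [with K=5, H=4]  = 4
G = L + 2K - J  [with L=4, K=5, J=4]  = 10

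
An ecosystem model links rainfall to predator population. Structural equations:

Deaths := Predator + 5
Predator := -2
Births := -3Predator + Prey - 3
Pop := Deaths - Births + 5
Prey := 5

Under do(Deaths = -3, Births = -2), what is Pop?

The joint intervention fixes Deaths = -3, Births = -2, removing each variable's own equation.
Pop = Deaths - Births + 5  [with Deaths=-3, Births=-2]  = 4

4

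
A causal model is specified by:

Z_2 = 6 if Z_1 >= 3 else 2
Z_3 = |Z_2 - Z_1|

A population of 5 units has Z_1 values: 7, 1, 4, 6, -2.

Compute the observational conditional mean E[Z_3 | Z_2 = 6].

E[Z_3|Z_2=6] averages over only the 3 units with Z_2=6 (Z_1 = 7, 4, 6): Z_3 = 1, 2, 0, mean 1.

1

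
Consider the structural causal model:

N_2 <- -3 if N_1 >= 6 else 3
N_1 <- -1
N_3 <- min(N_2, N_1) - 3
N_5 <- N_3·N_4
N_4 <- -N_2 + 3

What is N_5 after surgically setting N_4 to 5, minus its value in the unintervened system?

Intervening sets N_4 = 5 and removes its equation (N_4 <- -N_2 + 3).
N_2 = -3 if N_1 >= 6 else 3  [with N_1=-1]  = 3
N_3 = min(N_2, N_1) - 3  [with N_2=3, N_1=-1]  = -4
N_5 = N_3·N_4  [with N_3=-4, N_4=5]  = -20
Without intervention: N_2 = -3 if N_1 >= 6 else 3  [with N_1=-1]  = 3; N_3 = min(N_2, N_1) - 3  [with N_2=3, N_1=-1]  = -4; N_4 = -N_2 + 3  [with N_2=3]  = 0; N_5 = N_3·N_4  [with N_3=-4, N_4=0]  = 0.
Change = -20 − 0 = -20.

-20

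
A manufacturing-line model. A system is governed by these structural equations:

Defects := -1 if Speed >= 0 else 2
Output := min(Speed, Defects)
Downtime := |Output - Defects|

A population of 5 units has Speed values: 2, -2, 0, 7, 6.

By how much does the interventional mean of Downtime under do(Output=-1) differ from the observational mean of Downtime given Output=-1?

0.6

do(Output=-1) breaks Output's dependence on Speed. With Output=-1 fixed, Downtime across the units is 0, 3, 0, 0, 0, mean 0.6.
Conditioning on Output=-1 selects the 4 unit(s) with Speed ∈ {2, 0, 7, 6}. Their Downtime values: 0, 0, 0, 0. Mean = 0.
Difference = 0.6 − 0 = 0.6.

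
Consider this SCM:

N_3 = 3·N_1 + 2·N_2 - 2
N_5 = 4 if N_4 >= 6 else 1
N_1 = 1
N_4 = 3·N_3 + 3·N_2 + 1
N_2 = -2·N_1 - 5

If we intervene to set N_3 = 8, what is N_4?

4

The intervention breaks the incoming arrows to N_3: N_3 = 3·N_1 + 2·N_2 - 2 no longer applies, and N_3 = 8.
N_2 = -2·N_1 - 5  [with N_1=1]  = -7
N_4 = 3·N_3 + 3·N_2 + 1  [with N_3=8, N_2=-7]  = 4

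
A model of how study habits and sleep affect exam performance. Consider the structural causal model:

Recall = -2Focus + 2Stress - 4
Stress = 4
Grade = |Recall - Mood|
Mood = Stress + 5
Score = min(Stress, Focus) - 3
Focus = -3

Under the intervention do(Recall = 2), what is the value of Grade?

7

The intervention breaks the incoming arrows to Recall: Recall = -2Focus + 2Stress - 4 no longer applies, and Recall = 2.
Mood = Stress + 5  [with Stress=4]  = 9
Grade = |Recall - Mood|  [with Recall=2, Mood=9]  = 7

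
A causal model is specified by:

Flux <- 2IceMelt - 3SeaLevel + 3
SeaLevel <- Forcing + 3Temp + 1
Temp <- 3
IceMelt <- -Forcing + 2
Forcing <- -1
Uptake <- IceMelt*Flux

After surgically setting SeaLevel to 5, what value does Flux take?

Intervening sets SeaLevel = 5 and removes its equation (SeaLevel <- Forcing + 3Temp + 1).
IceMelt = -Forcing + 2  [with Forcing=-1]  = 3
Flux = 2IceMelt - 3SeaLevel + 3  [with IceMelt=3, SeaLevel=5]  = -6

-6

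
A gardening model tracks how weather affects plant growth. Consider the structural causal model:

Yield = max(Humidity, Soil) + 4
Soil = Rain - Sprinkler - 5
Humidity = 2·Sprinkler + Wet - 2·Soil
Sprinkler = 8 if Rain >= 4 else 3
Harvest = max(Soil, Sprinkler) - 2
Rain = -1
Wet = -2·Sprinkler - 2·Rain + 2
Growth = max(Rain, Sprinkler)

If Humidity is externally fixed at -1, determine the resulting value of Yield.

3

Intervening sets Humidity = -1 and removes its equation (Humidity = 2·Sprinkler + Wet - 2·Soil).
Sprinkler = 8 if Rain >= 4 else 3  [with Rain=-1]  = 3
Soil = Rain - Sprinkler - 5  [with Rain=-1, Sprinkler=3]  = -9
Yield = max(Humidity, Soil) + 4  [with Humidity=-1, Soil=-9]  = 3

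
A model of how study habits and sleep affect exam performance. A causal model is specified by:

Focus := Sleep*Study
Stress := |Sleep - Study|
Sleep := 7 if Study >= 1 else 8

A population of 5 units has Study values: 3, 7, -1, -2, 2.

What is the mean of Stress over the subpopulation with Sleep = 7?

3

Conditioning on Sleep=7 selects the 3 unit(s) with Study ∈ {3, 7, 2}. Their Stress values: 4, 0, 5. Mean = 3.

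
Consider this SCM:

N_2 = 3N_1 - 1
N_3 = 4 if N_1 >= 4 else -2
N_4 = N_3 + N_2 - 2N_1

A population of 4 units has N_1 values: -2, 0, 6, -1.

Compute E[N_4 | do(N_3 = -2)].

do(N_3=-2) breaks N_3's dependence on N_1. With N_3=-2 fixed, N_4 across the units is -5, -3, 3, -4, mean -2.25.

-2.25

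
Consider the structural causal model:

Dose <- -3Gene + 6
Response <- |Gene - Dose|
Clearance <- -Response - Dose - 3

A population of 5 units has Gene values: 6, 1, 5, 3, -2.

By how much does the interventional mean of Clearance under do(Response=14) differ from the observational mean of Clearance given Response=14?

3.3

The intervention sets Response=14 in all 5 units regardless of Gene. Recomputing Clearance per unit gives -5, -20, -8, -14, -29; average -15.2.
E[Clearance|Response=14] averages over only the 2 units with Response=14 (Gene = 5, -2): Clearance = -8, -29, mean -18.5.
Difference = -15.2 − (-18.5) = 3.3.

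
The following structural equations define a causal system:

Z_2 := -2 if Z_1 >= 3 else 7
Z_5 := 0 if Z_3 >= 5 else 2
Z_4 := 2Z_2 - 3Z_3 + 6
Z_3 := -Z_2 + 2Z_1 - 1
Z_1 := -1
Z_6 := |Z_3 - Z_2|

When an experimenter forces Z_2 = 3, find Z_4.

Under do(Z_2=3), the mechanism Z_2 := -2 if Z_1 >= 3 else 7 is discarded; Z_2 is fixed at 3.
Z_3 = -Z_2 + 2Z_1 - 1  [with Z_2=3, Z_1=-1]  = -6
Z_4 = 2Z_2 - 3Z_3 + 6  [with Z_2=3, Z_3=-6]  = 30

30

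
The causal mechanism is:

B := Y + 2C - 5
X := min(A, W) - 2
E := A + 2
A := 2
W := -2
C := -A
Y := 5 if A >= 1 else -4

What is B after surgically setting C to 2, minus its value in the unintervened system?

8

The intervention breaks the incoming arrows to C: C := -A no longer applies, and C = 2.
Y = 5 if A >= 1 else -4  [with A=2]  = 5
B = Y + 2C - 5  [with Y=5, C=2]  = 4
Without intervention: Y = 5 if A >= 1 else -4  [with A=2]  = 5; C = -A  [with A=2]  = -2; B = Y + 2C - 5  [with Y=5, C=-2]  = -4.
Change = 4 − (-4) = 8.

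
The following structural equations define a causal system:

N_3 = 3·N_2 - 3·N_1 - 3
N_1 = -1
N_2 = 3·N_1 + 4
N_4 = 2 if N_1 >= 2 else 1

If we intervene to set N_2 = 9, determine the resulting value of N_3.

27

The intervention breaks the incoming arrows to N_2: N_2 = 3·N_1 + 4 no longer applies, and N_2 = 9.
N_3 = 3·N_2 - 3·N_1 - 3  [with N_2=9, N_1=-1]  = 27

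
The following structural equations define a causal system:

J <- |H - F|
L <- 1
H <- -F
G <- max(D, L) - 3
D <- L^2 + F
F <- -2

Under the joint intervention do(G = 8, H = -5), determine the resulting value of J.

The joint intervention fixes G = 8, H = -5, removing each variable's own equation.
J = |H - F|  [with H=-5, F=-2]  = 3

3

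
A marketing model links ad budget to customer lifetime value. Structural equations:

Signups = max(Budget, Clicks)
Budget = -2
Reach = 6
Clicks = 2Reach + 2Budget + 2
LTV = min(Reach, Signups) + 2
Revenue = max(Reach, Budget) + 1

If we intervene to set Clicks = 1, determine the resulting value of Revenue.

7

do(Clicks=1) replaces the equation Clicks = 2Reach + 2Budget + 2 with the constant Clicks = 1.
Revenue is not downstream of the intervention, so its value is determined by the original equations.
Revenue = max(Reach, Budget) + 1  [with Reach=6, Budget=-2]  = 7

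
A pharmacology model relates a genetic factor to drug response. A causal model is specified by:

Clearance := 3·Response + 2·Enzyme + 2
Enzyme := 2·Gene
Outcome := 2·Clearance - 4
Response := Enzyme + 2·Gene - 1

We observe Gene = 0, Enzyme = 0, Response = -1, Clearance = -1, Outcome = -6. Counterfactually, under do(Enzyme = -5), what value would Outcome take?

do(Enzyme=-5) replaces the equation Enzyme := 2·Gene with the constant Enzyme = -5.
Response = Enzyme + 2·Gene - 1  [with Enzyme=-5, Gene=0]  = -6
Clearance = 3·Response + 2·Enzyme + 2  [with Response=-6, Enzyme=-5]  = -26
Outcome = 2·Clearance - 4  [with Clearance=-26]  = -56

-56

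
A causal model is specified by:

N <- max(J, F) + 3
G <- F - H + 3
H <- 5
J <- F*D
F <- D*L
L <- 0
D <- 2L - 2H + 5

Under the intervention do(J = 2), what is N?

5

Intervening sets J = 2 and removes its equation (J <- F*D).
D = 2L - 2H + 5  [with L=0, H=5]  = -5
F = D*L  [with D=-5, L=0]  = 0
N = max(J, F) + 3  [with J=2, F=0]  = 5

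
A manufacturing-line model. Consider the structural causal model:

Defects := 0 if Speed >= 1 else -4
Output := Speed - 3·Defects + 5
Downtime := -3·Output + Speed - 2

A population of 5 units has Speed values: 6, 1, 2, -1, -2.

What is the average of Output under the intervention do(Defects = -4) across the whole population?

Under do(Defects=-4), Defects's equation is replaced by Defects=-4 for every unit. Per-unit Output: 23, 18, 19, 16, 15. Mean = 18.2.

18.2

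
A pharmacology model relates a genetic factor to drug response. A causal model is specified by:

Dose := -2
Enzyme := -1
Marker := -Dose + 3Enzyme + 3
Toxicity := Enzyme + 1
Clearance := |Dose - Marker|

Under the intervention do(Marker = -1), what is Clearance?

do(Marker=-1) replaces the equation Marker := -Dose + 3Enzyme + 3 with the constant Marker = -1.
Clearance = |Dose - Marker|  [with Dose=-2, Marker=-1]  = 1

1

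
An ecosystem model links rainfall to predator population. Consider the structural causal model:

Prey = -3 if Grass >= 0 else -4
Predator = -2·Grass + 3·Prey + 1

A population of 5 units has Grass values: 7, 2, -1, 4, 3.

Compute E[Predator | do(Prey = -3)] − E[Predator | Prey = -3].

Every unit gets Prey=-3 under the intervention. Predator values become -22, -12, -6, -16, -14; E[Predator|do(Prey=-3)] = -14.
E[Predator|Prey=-3] averages over only the 4 units with Prey=-3 (Grass = 7, 2, 4, 3): Predator = -22, -12, -16, -14, mean -16.
Difference = -14 − (-16) = 2.

2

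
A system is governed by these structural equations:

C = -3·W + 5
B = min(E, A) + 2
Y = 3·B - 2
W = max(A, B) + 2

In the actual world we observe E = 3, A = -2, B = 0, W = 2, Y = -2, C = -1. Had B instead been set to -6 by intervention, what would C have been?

The intervention breaks the incoming arrows to B: B = min(E, A) + 2 no longer applies, and B = -6.
W = max(A, B) + 2  [with A=-2, B=-6]  = 0
C = -3·W + 5  [with W=0]  = 5

5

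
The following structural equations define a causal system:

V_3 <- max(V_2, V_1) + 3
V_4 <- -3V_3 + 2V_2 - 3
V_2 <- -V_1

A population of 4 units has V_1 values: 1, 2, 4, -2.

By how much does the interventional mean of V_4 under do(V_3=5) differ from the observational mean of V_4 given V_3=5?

-2.5

Under do(V_3=5), V_3's equation is replaced by V_3=5 for every unit. Per-unit V_4: -20, -22, -26, -14. Mean = -20.5.
Observing V_3=5 restricts to units where V_3's equation naturally yields 5: V_1 ∈ {2, -2}. In that subpopulation V_4 = -22, -14, mean -18.
Difference = -20.5 − (-18) = -2.5.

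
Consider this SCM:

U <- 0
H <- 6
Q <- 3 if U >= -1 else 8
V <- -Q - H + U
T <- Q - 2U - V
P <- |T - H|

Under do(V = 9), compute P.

12

Under do(V=9), the mechanism V <- -Q - H + U is discarded; V is fixed at 9.
Q = 3 if U >= -1 else 8  [with U=0]  = 3
T = Q - 2U - V  [with Q=3, U=0, V=9]  = -6
P = |T - H|  [with T=-6, H=6]  = 12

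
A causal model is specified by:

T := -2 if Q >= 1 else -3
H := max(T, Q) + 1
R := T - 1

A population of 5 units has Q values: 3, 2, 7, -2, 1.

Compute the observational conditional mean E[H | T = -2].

4.25

E[H|T=-2] averages over only the 4 units with T=-2 (Q = 3, 2, 7, 1): H = 4, 3, 8, 2, mean 4.25.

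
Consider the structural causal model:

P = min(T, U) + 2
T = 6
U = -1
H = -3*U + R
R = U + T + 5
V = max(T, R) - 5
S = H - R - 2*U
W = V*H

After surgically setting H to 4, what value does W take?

20

Intervening sets H = 4 and removes its equation (H = -3*U + R).
R = U + T + 5  [with U=-1, T=6]  = 10
V = max(T, R) - 5  [with T=6, R=10]  = 5
W = V*H  [with V=5, H=4]  = 20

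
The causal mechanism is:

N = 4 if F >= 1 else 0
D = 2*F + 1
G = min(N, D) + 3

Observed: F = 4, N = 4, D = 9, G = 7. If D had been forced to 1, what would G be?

4

The intervention breaks the incoming arrows to D: D = 2*F + 1 no longer applies, and D = 1.
N = 4 if F >= 1 else 0  [with F=4]  = 4
G = min(N, D) + 3  [with N=4, D=1]  = 4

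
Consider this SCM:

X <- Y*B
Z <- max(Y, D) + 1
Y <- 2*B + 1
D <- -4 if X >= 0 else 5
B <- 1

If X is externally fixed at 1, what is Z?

do(X=1) replaces the equation X <- Y*B with the constant X = 1.
Y = 2*B + 1  [with B=1]  = 3
D = -4 if X >= 0 else 5  [with X=1]  = -4
Z = max(Y, D) + 1  [with Y=3, D=-4]  = 4

4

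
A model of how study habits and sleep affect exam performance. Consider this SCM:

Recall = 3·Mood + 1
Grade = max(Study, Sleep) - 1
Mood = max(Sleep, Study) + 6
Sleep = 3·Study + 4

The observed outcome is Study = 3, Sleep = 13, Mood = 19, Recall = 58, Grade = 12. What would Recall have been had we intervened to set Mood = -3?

The intervention breaks the incoming arrows to Mood: Mood = max(Sleep, Study) + 6 no longer applies, and Mood = -3.
Recall = 3·Mood + 1  [with Mood=-3]  = -8

-8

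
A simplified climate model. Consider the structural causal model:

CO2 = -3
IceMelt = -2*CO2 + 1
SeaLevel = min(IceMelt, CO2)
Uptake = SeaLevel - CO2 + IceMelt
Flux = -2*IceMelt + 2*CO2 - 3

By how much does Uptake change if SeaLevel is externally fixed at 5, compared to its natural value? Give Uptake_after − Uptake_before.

8

do(SeaLevel=5) replaces the equation SeaLevel = min(IceMelt, CO2) with the constant SeaLevel = 5.
IceMelt = -2*CO2 + 1  [with CO2=-3]  = 7
Uptake = SeaLevel - CO2 + IceMelt  [with SeaLevel=5, CO2=-3, IceMelt=7]  = 15
Without intervention: IceMelt = -2*CO2 + 1  [with CO2=-3]  = 7; SeaLevel = min(IceMelt, CO2)  [with IceMelt=7, CO2=-3]  = -3; Uptake = SeaLevel - CO2 + IceMelt  [with SeaLevel=-3, CO2=-3, IceMelt=7]  = 7.
Change = 15 − 7 = 8.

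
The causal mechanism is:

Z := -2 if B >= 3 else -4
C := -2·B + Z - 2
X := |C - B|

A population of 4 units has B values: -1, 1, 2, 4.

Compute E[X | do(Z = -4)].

10.5

Every unit gets Z=-4 under the intervention. X values become 3, 9, 12, 18; E[X|do(Z=-4)] = 10.5.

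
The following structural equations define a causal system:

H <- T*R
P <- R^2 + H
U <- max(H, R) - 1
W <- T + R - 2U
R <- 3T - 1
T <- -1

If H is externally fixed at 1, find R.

Under do(H=1), the mechanism H <- T*R is discarded; H is fixed at 1.
Since R is not a descendant of the intervened variable, it is unaffected.
R = 3T - 1  [with T=-1]  = -4

-4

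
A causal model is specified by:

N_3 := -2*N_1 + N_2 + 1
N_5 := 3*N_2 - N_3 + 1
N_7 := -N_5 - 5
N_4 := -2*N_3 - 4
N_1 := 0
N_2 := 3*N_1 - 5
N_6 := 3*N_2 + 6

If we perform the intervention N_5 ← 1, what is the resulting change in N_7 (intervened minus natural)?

Under do(N_5=1), the mechanism N_5 := 3*N_2 - N_3 + 1 is discarded; N_5 is fixed at 1.
N_7 = -N_5 - 5  [with N_5=1]  = -6
Without intervention: N_2 = 3*N_1 - 5  [with N_1=0]  = -5; N_3 = -2*N_1 + N_2 + 1  [with N_1=0, N_2=-5]  = -4; N_5 = 3*N_2 - N_3 + 1  [with N_2=-5, N_3=-4]  = -10; N_7 = -N_5 - 5  [with N_5=-10]  = 5.
Change = -6 − 5 = -11.

-11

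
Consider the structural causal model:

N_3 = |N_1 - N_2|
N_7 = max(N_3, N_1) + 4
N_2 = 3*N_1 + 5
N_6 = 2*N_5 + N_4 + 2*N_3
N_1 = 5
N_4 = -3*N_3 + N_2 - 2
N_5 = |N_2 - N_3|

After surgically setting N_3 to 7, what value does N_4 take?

The intervention breaks the incoming arrows to N_3: N_3 = |N_1 - N_2| no longer applies, and N_3 = 7.
N_2 = 3*N_1 + 5  [with N_1=5]  = 20
N_4 = -3*N_3 + N_2 - 2  [with N_3=7, N_2=20]  = -3

-3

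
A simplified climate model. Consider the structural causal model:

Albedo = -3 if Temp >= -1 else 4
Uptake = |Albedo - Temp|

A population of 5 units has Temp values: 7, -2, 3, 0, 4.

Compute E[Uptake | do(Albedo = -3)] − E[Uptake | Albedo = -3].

The intervention sets Albedo=-3 in all 5 units regardless of Temp. Recomputing Uptake per unit gives 10, 1, 6, 3, 7; average 5.4.
Observing Albedo=-3 restricts to units where Albedo's equation naturally yields -3: Temp ∈ {7, 3, 0, 4}. In that subpopulation Uptake = 10, 6, 3, 7, mean 6.5.
Difference = 5.4 − 6.5 = -1.1.

-1.1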